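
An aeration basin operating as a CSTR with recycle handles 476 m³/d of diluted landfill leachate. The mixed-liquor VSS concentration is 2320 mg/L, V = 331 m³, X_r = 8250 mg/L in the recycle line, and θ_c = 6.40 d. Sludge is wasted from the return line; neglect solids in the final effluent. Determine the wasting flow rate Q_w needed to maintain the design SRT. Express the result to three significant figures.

Q_w ≈ 14.5 m³/d

Q_w = (V·X)/(θ_c X_r) = 331.0 × 2320 / (6.40 × 8250) = 14.54 m³/d.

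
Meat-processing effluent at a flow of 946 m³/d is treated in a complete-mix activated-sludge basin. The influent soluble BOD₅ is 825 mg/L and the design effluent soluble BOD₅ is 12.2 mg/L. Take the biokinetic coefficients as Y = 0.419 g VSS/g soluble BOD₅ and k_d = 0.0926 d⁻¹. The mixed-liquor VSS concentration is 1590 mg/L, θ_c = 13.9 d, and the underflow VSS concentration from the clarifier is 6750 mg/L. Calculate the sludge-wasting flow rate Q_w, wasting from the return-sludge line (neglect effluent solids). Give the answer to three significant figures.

From the SRT design equation V = Y Q (S₀−S) θ_c / [X (1 + k_d θ_c)] = 0.419 × 946 × (825 − 12.2) × 13.9 / [1590 × (1 + 0.0926 × 13.9)] = 4.48×10^6 / 3637 = 1231 m³.
Q_w = (V·X)/(θ_c X_r) = 1231 × 1590 / (13.9 × 6750) = 20.87 m³/d.

Q_w ≈ 20.9 m³/d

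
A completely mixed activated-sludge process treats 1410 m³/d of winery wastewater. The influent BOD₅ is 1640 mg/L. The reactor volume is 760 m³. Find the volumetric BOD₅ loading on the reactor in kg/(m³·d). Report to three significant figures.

L_v = Q S₀ / V = 1410 × 1640 × 10⁻³ / 760.0 = 3.043 kg/(m³·d).

L_v ≈ 3.04 kg BOD₅/(m³·d)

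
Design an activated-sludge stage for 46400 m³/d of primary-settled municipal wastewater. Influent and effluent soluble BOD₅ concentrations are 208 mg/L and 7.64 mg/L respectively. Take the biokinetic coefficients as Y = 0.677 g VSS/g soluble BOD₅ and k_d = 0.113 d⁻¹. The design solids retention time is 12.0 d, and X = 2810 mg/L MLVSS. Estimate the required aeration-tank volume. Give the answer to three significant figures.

V ≈ 11400 m³

Rearranging the biomass balance for a CMAS with decay, V = Y·Q·ΔS·θ_c / [X·(1+k_d θ_c)] = 0.677 × 46400 × (208 − 7.64) × 12.0 / [2810 × (1 + 0.113 × 12.0)] = 7.55×10^7 / 6620 = 11408 m³.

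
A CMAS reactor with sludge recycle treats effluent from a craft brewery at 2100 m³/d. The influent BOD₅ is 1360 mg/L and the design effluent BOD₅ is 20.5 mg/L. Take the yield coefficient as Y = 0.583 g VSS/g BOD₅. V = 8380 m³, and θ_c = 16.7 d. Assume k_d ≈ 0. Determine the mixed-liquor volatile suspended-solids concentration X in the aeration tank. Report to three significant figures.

From V·X = Y·Q·(S₀ − S)·θ_c (decay neglected): X = 0.583 × 2100 × (1360 − 20.5) × 16.7 / 8380 = 3268 mg/L.

X ≈ 3270 mg/L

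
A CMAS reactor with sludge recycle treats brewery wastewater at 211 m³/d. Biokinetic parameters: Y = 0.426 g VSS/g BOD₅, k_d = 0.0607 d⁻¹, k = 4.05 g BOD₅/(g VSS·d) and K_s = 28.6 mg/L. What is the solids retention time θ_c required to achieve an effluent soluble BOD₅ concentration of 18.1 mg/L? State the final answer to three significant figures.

θ_c ≈ 1.64 d

At the target effluent, Y k S/(K_s+S) = 0.426×4.05×18.1/46.70 = 0.6687 d⁻¹.
θ_c = 1/(μ − k_d) = 1/(0.6687 − 0.0607) = 1/0.6080 = 1.645 d.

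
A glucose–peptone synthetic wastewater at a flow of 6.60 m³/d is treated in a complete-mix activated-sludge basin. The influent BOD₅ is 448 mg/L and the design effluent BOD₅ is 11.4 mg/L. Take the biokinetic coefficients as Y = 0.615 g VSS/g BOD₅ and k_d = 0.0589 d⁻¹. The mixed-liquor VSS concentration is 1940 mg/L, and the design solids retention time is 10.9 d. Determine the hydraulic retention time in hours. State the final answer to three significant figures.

Rearranging the biomass balance for a CMAS with decay, V = Y·Q·ΔS·θ_c / [X·(1+k_d θ_c)] = 0.615 × 6.60 × (448 − 11.4) × 10.9 / [1940 × (1 + 0.0589 × 10.9)] = 1.93×10^4 / 3185 = 6.064 m³.
τ = V/Q = 6.064/6.60 = 0.9188 d, or 22.05 h.

τ ≈ 22.1 h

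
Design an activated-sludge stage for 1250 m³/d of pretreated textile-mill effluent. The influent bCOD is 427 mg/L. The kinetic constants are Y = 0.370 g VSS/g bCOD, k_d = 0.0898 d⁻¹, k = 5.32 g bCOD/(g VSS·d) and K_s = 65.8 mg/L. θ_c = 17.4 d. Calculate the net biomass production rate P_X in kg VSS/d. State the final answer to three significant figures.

For a completely mixed reactor with recycle the Lawrence–McCarty relation gives S = K_s·(1 + k_d·θ_c) / [θ_c·(Y·k − k_d) − 1] = 65.8 × (1 + 0.0898 × 17.4) / [17.4 × (0.370 × 5.32 − 0.0898) − 1] = 168.6 / 31.69 = 5.321 mg/L.
Y_obs = Y / (1 + k_d θ_c) = 0.370 / (1 + 0.0898 × 17.4) = 0.370 / 2.563 = 0.1444.
ΔS = 427 − 5.32 = 421.7 mg/L, so the substrate removal rate is 1250 × 421.7/1000 = 527.1 kg bCOD/d.
Biomass produced: P_X = Y_obs·Q·ΔS = 0.1444 × 527.1 ≈ 76.11 kg VSS/d.

P_X ≈ 76.1 kg VSS/d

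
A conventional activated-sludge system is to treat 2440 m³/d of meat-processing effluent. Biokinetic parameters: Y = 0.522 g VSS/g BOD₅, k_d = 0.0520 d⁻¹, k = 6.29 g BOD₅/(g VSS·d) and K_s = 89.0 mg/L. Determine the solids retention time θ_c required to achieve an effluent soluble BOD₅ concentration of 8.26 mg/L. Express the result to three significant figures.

θ_c ≈ 4.41 d

At the target effluent, Y k S/(K_s+S) = 0.522×6.29×8.26/97.26 = 0.2788 d⁻¹.
1/θ_c = 0.2788 − 0.0520 = 0.2268 d⁻¹, so θ_c = 4.408 d.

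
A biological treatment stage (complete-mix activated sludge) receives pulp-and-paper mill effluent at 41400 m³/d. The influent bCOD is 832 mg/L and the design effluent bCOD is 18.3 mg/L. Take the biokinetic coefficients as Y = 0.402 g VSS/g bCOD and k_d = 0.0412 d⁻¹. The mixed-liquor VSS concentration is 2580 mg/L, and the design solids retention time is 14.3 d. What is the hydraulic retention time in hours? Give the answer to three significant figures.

τ ≈ 27.4 h

From the SRT design equation V = Y Q (S₀−S) θ_c / [X (1 + k_d θ_c)] = 0.402 × 41400 × (832 − 18.3) × 14.3 / [2580 × (1 + 0.0412 × 14.3)] = 1.94×10^8 / 4100 = 47232 m³.
τ = V/Q = 47232/41400 = 1.141 d, or 27.38 h.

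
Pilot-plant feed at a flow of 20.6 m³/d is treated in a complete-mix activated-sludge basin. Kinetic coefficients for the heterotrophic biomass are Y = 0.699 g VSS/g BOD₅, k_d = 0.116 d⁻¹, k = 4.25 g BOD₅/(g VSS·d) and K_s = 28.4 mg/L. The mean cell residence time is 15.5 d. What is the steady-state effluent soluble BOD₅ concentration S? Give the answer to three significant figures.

S ≈ 1.84 mg/L

For a completely mixed reactor with recycle the Lawrence–McCarty relation gives S = K_s·(1 + k_d·θ_c) / [θ_c·(Y·k − k_d) − 1] = 28.4 × (1 + 0.116 × 15.5) / [15.5 × (0.699 × 4.25 − 0.116) − 1] = 79.46 / 43.25 = 1.837 mg/L.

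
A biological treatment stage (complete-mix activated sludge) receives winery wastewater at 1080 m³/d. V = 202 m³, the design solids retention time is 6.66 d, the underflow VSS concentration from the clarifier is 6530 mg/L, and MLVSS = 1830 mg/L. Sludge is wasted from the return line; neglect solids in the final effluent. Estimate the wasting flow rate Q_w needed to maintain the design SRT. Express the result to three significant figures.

Wasting from the return line (neglecting effluent solids): Q_w = V·X / (θ_c·X_r) = 202.0 × 1830 / (6.66 × 6530) = 8.500 m³/d.

Q_w ≈ 8.50 m³/d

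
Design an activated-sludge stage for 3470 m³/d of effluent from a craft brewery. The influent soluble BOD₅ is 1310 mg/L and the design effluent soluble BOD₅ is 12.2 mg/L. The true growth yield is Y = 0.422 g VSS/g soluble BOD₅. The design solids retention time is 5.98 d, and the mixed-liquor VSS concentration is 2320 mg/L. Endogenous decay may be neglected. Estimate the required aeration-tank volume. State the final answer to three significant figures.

V ≈ 4900 m³

Biomass mass balance (decay neglected): V·X = Y·Q·(S₀ − S)·θ_c, so V = 0.422 × 3470 × (1310 − 12.2) × 5.98 / 2320 = 4898 m³.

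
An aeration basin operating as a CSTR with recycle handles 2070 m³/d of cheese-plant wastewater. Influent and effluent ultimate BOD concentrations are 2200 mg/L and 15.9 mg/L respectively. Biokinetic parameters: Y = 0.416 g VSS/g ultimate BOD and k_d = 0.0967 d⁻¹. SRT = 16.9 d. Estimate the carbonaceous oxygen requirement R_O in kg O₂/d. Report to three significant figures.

R_O ≈ 3510 kg O₂/d

Correct the yield for decay: Y_obs = Y/(1 + k_d θ_c) = 0.416 / (1 + 0.0967 × 16.9) = 0.416 / 2.634 = 0.1579.
Q·(S₀ − S) = 2070 × (2200 − 15.9) × 10⁻³ = 4521 kg/d removed.
P_X = Y_obs·Q·(S₀ − S) = 0.1579 × 4521 = 714.0 kg VSS/d.
R_O = Q·ΔS − 1.42 P_X = 4521 − 1014 = 3507 kg O₂/d.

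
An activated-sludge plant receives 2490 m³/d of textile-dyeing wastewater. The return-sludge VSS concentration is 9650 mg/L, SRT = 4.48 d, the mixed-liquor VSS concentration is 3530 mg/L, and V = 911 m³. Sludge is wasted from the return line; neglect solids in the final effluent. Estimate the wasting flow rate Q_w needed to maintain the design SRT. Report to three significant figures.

Q_w ≈ 74.4 m³/d

Wasting from the return line (neglecting effluent solids): Q_w = V·X / (θ_c·X_r) = 911.0 × 3530 / (4.48 × 9650) = 74.39 m³/d.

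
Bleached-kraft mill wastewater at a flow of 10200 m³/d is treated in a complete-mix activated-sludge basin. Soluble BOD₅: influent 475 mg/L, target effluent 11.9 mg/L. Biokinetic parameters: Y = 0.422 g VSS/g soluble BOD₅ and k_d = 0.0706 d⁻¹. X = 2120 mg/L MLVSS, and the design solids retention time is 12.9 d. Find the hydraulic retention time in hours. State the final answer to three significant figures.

τ ≈ 14.9 h

Steady-state biomass mass balance: V·X·(1 + k_d·θ_c) = Y·Q·(S₀ − S)·θ_c, so V = 0.422 × 10200 × (475 − 11.9) × 12.9 / [2120 × (1 + 0.0706 × 12.9)] = 2.57×10^7 / 4051 = 6348 m³.
τ = V/Q = 6348/10200 = 0.6224 d, or 14.94 h.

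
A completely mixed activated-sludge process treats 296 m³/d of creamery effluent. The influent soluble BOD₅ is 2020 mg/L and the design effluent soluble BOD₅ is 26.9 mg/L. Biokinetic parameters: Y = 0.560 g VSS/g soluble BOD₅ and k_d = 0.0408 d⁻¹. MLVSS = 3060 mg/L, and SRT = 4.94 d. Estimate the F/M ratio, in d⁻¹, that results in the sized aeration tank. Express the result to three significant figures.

F/M ≈ 0.440 d⁻¹

Steady-state biomass mass balance: V·X·(1 + k_d·θ_c) = Y·Q·(S₀ − S)·θ_c, so V = 0.560 × 296 × (2020 − 26.9) × 4.94 / [3060 × (1 + 0.0408 × 4.94)] = 1.63×10^6 / 3677 = 443.9 m³.
Food-to-microorganism ratio F/M = Q S₀ / (V X) = 296 × 2020 / (443.9 × 3060) = 0.4402 d⁻¹.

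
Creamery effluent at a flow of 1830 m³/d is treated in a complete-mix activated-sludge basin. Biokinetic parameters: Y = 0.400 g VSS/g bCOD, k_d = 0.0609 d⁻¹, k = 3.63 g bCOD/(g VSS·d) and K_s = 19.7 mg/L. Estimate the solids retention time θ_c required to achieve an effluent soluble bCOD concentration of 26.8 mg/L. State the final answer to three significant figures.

θ_c ≈ 1.29 d

At the target effluent, Y k S/(K_s+S) = 0.400×3.63×26.8/46.50 = 0.8369 d⁻¹.
θ_c = 1/(μ − k_d) = 1/(0.8369 − 0.0609) = 1/0.7760 = 1.289 d.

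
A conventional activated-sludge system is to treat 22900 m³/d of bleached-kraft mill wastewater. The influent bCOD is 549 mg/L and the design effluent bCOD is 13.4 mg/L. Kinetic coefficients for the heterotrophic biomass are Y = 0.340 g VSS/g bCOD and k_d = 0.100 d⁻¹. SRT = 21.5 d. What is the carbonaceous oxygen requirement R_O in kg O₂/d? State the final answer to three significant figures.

Correct the yield for decay: Y_obs = Y/(1 + k_d θ_c) = 0.340 / (1 + 0.100 × 21.5) = 0.340 / 3.150 = 0.1079.
ΔS = 549 − 13.4 = 535.6 mg/L, so the substrate removal rate is 22900 × 535.6/1000 = 12265 kg bCOD/d.
P_X = Y_obs·Q·(S₀ − S) = 0.1079 × 12265 = 1324 kg VSS/d.
Carbonaceous O₂ demand = substrate oxidised − cell-mass equivalent = 12265 − 1.42 × 1324 = 10385 kg O₂/d.

R_O ≈ 10400 kg O₂/d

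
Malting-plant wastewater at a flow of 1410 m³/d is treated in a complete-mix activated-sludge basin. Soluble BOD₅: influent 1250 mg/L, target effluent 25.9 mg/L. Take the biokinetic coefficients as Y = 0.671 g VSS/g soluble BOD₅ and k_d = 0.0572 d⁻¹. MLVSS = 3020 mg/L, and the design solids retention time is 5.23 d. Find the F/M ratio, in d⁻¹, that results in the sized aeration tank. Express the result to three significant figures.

From the SRT design equation V = Y Q (S₀−S) θ_c / [X (1 + k_d θ_c)] = 0.671 × 1410 × (1250 − 25.9) × 5.23 / [3020 × (1 + 0.0572 × 5.23)] = 6.06×10^6 / 3923 = 1544 m³.
F/M = Q·S₀ / (V·X) = 1410 × 1250 / (1544 × 3020) = 0.3780 g soluble BOD₅·(g VSS·d)⁻¹.

F/M ≈ 0.378 d⁻¹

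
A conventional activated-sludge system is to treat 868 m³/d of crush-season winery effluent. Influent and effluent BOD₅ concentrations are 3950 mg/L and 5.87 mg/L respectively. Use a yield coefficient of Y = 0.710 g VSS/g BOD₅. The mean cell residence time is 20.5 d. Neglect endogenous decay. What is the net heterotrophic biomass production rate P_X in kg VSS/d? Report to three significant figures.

P_X ≈ 2430 kg VSS/d

Since k_d ≈ 0, Y_obs = Y = 0.710 g VSS/g BOD₅.
Mass of BOD₅ removed per day: Q(S₀ − S) = 868 × 3944 g/m³ = 3424 kg/d.
So the net sludge growth is P_X = 0.7100 × 3424 = 2431 kg VSS/d.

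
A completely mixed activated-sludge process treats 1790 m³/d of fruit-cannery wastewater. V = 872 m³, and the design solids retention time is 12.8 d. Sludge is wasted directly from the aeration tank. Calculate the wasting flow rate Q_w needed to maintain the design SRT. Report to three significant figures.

Q_w ≈ 68.1 m³/d

With mixed-liquor wasting, θ_c = V/Q_w, so Q_w = V/θ_c = 872.0/12.8 = 68.12 m³/d.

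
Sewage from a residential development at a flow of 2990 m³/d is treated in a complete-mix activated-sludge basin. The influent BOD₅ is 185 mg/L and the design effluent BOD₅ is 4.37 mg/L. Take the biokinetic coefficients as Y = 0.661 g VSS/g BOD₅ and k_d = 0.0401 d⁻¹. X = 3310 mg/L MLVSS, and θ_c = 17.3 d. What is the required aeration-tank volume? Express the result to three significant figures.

V ≈ 1100 m³

Steady-state biomass mass balance: V·X·(1 + k_d·θ_c) = Y·Q·(S₀ − S)·θ_c, so V = 0.661 × 2990 × (185 − 4.37) × 17.3 / [3310 × (1 + 0.0401 × 17.3)] = 6.18×10^6 / 5606 = 1102 m³.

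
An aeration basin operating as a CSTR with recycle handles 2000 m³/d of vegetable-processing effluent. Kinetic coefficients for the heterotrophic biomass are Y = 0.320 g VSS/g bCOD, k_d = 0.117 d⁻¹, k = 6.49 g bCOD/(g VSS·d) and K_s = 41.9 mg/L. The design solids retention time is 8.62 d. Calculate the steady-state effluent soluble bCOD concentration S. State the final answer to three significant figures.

S ≈ 5.30 mg/L

For a completely mixed reactor with recycle the Lawrence–McCarty relation gives S = K_s·(1 + k_d·θ_c) / [θ_c·(Y·k − k_d) − 1] = 41.9 × (1 + 0.117 × 8.62) / [8.62 × (0.320 × 6.49 − 0.117) − 1] = 84.16 / 15.89 = 5.295 mg/L.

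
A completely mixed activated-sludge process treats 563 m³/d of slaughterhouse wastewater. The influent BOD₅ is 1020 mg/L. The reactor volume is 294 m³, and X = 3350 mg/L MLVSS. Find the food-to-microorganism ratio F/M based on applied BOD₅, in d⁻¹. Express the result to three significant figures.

F/M ≈ 0.583 d⁻¹

F/M = applied load / biomass = Q·S₀/(V·X) = 563 × 1020 / (294.0 × 3350) = 0.5831 d⁻¹.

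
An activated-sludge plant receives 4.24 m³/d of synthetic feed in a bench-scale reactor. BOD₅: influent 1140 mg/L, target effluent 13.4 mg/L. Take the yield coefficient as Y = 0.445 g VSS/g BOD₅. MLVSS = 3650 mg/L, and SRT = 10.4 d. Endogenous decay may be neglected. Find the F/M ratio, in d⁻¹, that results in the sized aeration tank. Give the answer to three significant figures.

V·X = Y·Q·ΔS·θ_c gives V = 0.445 × 4.24 × (1140 − 13.4) × 10.4 / 3650 = 6.057 m³.
F/M = Q·S₀ / (V·X) = 4.24 × 1140 / (6.057 × 3650) = 0.2186 g BOD₅·(g VSS·d)⁻¹.

F/M ≈ 0.219 d⁻¹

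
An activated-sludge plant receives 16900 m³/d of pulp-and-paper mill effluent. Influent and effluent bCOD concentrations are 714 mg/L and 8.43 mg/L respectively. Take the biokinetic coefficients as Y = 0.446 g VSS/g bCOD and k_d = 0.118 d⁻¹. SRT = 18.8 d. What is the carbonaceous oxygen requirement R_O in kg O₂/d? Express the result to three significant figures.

R_O ≈ 9580 kg O₂/d

Y_obs = Y / (1 + k_d θ_c) = 0.446 / (1 + 0.118 × 18.8) = 0.446 / 3.218 = 0.1386.
Mass of bCOD removed per day: Q(S₀ − S) = 16900 × 705.6 g/m³ = 11924 kg/d.
Net sludge production P_X = 0.1386 × 11924 = 1652 kg VSS/d.
Carbonaceous O₂ demand = substrate oxidised − cell-mass equivalent = 11924 − 1.42 × 1652 = 9578 kg O₂/d.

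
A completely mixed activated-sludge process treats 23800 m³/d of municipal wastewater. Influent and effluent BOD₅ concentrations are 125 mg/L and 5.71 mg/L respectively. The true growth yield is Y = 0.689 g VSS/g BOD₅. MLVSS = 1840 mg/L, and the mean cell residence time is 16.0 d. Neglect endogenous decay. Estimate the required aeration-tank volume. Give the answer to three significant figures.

V·X = Y·Q·ΔS·θ_c gives V = 0.689 × 23800 × (125 − 5.71) × 16.0 / 1840 = 17010 m³.

V ≈ 17000 m³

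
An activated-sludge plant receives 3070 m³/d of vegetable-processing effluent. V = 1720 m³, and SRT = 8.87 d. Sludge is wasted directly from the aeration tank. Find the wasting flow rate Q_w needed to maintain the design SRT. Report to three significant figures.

Q_w ≈ 194 m³/d

With mixed-liquor wasting, θ_c = V/Q_w, so Q_w = V/θ_c = 1720/8.87 = 193.9 m³/d.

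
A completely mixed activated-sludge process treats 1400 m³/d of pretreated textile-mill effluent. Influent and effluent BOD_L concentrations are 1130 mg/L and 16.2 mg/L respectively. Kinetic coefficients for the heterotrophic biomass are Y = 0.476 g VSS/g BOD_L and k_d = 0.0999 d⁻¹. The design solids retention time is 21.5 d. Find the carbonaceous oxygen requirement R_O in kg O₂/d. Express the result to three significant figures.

R_O ≈ 1220 kg O₂/d

Y_obs = Y / (1 + k_d θ_c) = 0.476 / (1 + 0.0999 × 21.5) = 0.476 / 3.148 = 0.1512.
Mass of BOD_L removed per day: Q(S₀ − S) = 1400 × 1114 g/m³ = 1559 kg/d.
Net sludge production P_X = 0.1512 × 1559 = 235.8 kg VSS/d.
Carbonaceous O₂ demand = substrate oxidised − cell-mass equivalent = 1559 − 1.42 × 235.8 = 1224 kg O₂/d.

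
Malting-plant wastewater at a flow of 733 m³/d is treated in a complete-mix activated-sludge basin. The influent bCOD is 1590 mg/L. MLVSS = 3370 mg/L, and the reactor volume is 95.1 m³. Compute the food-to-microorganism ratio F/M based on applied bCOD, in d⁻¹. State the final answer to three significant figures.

F/M = Q·S₀ / (V·X) = 733 × 1590 / (95.10 × 3370) = 3.637 g bCOD·(g VSS·d)⁻¹.

F/M ≈ 3.64 d⁻¹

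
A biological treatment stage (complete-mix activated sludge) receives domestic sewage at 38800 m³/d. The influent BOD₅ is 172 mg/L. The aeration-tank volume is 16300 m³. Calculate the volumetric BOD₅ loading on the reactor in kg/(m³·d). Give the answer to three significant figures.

Volumetric loading L_v = Q·S₀ / V = 38800 × 172 g/m³ / 16300 m³ = 409.4 g/(m³·d) = 0.4094 kg BOD₅/(m³·d).

L_v ≈ 0.409 kg BOD₅/(m³·d)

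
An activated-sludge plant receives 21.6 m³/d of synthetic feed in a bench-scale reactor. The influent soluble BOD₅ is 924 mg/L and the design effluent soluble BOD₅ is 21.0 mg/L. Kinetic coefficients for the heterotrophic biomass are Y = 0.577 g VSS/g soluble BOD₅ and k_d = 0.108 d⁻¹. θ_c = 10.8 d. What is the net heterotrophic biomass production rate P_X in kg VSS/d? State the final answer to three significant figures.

The observed yield is Y_obs = Y/(1 + k_d·θ_c) = 0.577 / (1 + 0.108 × 10.8) = 0.577 / 2.166 = 0.2663 g VSS per g soluble BOD₅ removed.
Q·(S₀ − S) = 21.6 × (924 − 21.0) × 10⁻³ = 19.50 kg/d removed.
Biomass produced: P_X = Y_obs·Q·ΔS = 0.2663 × 19.50 ≈ 5.195 kg VSS/d.

P_X ≈ 5.19 kg VSS/d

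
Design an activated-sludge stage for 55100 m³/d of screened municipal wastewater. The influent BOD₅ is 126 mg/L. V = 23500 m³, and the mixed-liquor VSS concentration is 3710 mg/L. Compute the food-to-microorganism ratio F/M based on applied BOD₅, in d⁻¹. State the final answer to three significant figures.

F/M ≈ 0.0796 d⁻¹

F/M = applied load / biomass = Q·S₀/(V·X) = 55100 × 126 / (23500 × 3710) = 0.07963 d⁻¹.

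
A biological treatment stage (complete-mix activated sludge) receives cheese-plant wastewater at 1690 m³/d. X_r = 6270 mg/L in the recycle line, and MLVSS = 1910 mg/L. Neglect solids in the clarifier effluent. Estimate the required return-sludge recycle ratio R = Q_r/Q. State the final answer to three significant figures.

R ≈ 0.438

Mass balance around the secondary clarifier (neglecting effluent solids): R = X / (X_r − X) = 1910 / (6270 − 1910) = 0.4381.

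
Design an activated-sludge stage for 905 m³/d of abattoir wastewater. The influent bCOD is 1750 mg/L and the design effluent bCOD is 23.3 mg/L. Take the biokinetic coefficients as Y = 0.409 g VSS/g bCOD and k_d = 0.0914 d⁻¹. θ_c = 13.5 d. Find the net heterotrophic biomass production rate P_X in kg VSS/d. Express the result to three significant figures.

P_X ≈ 286 kg VSS/d

Correct the yield for decay: Y_obs = Y/(1 + k_d θ_c) = 0.409 / (1 + 0.0914 × 13.5) = 0.409 / 2.234 = 0.1831.
Substrate removed = Q·(S₀ − S) = 905 m³/d × (1750 − 23.3) g/m³ = 1.56×10^6 g/d = 1563 kg/d.
So the net sludge growth is P_X = 0.1831 × 1563 = 286.1 kg VSS/d.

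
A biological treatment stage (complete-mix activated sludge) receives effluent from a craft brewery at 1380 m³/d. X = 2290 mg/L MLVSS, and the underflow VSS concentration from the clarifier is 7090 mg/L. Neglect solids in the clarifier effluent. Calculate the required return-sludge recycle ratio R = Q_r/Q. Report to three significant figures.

R ≈ 0.477

Mass balance around the secondary clarifier (neglecting effluent solids): R = X / (X_r − X) = 2290 / (7090 − 2290) = 0.4771.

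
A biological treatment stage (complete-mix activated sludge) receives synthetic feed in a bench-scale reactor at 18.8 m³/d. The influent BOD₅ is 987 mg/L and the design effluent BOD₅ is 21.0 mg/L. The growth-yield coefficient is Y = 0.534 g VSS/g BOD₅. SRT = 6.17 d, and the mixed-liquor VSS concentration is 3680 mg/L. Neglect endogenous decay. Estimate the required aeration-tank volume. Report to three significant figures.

With k_d = 0 the design equation reduces to V = Y Q (S₀−S) θ_c / X = 0.534 × 18.8 × (987 − 21.0) × 6.17 / 3680 = 16.26 m³.

V ≈ 16.3 m³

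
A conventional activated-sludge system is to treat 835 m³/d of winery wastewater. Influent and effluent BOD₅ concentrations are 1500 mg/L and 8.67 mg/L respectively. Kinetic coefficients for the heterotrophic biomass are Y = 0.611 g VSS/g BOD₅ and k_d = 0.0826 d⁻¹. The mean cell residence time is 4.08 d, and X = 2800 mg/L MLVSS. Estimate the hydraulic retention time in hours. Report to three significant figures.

Steady-state biomass mass balance: V·X·(1 + k_d·θ_c) = Y·Q·(S₀ − S)·θ_c, so V = 0.611 × 835 × (1500 − 8.67) × 4.08 / [2800 × (1 + 0.0826 × 4.08)] = 3.1×10^6 / 3744 = 829.2 m³.
HRT = V/Q = 829.2 m³ / 835 m³·d⁻¹ = 0.9931 d × 24 = 23.83 h.

τ ≈ 23.8 h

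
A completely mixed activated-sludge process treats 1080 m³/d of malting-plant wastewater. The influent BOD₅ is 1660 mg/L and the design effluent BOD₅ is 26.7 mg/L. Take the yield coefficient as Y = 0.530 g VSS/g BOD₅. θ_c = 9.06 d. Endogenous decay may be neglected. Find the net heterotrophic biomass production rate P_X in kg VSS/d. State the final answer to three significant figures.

With endogenous decay neglected, the observed yield equals the true yield: Y_obs = Y = 0.530 g VSS/g BOD₅.
Q·(S₀ − S) = 1080 × (1660 − 26.7) × 10⁻³ = 1764 kg/d removed.
Net biomass production P_X = Y_obs × Q·(S₀ − S) = 0.5300 × 1764 = 934.9 kg VSS/d.

P_X ≈ 935 kg VSS/d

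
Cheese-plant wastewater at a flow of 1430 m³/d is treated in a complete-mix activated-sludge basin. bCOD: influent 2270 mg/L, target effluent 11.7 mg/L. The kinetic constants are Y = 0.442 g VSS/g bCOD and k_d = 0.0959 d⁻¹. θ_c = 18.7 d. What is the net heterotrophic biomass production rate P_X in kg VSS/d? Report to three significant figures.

P_X ≈ 511 kg VSS/d

Y_obs = Y / (1 + k_d θ_c) = 0.442 / (1 + 0.0959 × 18.7) = 0.442 / 2.793 = 0.1582.
Substrate removed = Q·(S₀ − S) = 1430 m³/d × (2270 − 11.7) g/m³ = 3.23×10^6 g/d = 3229 kg/d.
Net biomass production P_X = Y_obs × Q·(S₀ − S) = 0.1582 × 3229 = 511.0 kg VSS/d.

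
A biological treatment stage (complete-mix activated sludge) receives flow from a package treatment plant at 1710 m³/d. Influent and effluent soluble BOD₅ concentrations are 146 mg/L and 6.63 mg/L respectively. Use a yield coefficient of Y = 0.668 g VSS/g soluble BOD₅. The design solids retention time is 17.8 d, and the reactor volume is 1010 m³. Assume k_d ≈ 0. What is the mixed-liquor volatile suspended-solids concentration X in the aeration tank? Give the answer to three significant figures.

X ≈ 2810 mg/L

From V·X = Y·Q·(S₀ − S)·θ_c (decay neglected): X = 0.668 × 1710 × (146 − 6.63) × 17.8 / 1010 = 2806 mg/L.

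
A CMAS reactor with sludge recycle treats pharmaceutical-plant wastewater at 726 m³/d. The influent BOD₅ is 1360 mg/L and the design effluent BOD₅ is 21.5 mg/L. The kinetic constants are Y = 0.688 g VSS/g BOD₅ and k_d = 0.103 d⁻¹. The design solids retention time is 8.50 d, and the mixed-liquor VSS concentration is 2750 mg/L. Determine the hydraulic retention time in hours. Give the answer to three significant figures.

Rearranging the biomass balance for a CMAS with decay, V = Y·Q·ΔS·θ_c / [X·(1+k_d θ_c)] = 0.688 × 726 × (1360 − 21.5) × 8.50 / [2750 × (1 + 0.103 × 8.50)] = 5.68×10^6 / 5158 = 1102 m³.
HRT = V/Q = 1102 m³ / 726 m³·d⁻¹ = 1.518 d × 24 = 36.42 h.

τ ≈ 36.4 h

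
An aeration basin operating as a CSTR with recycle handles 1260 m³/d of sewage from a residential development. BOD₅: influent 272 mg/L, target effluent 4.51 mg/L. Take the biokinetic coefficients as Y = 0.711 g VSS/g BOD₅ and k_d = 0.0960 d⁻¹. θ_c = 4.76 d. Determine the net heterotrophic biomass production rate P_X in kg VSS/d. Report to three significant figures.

P_X ≈ 164 kg VSS/d

Correct the yield for decay: Y_obs = Y/(1 + k_d θ_c) = 0.711 / (1 + 0.0960 × 4.76) = 0.711 / 1.457 = 0.4880.
Q·(S₀ − S) = 1260 × (272 − 4.51) × 10⁻³ = 337.0 kg/d removed.
P_X = Y_obs · Q(S₀ − S) = 0.4880 × 337.0 = 164.5 kg VSS/d.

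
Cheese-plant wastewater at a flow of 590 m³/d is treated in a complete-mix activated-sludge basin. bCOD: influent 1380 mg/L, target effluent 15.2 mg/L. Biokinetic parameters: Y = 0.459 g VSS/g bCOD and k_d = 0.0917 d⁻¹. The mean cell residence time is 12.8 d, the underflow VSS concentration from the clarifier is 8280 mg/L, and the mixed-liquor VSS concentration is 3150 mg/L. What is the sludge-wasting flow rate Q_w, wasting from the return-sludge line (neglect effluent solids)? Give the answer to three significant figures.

From the SRT design equation V = Y Q (S₀−S) θ_c / [X (1 + k_d θ_c)] = 0.459 × 590 × (1380 − 15.2) × 12.8 / [3150 × (1 + 0.0917 × 12.8)] = 4.73×10^6 / 6847 = 690.9 m³.
Wasting from the return line (neglecting effluent solids): Q_w = V·X / (θ_c·X_r) = 690.9 × 3150 / (12.8 × 8280) = 20.53 m³/d.

Q_w ≈ 20.5 m³/d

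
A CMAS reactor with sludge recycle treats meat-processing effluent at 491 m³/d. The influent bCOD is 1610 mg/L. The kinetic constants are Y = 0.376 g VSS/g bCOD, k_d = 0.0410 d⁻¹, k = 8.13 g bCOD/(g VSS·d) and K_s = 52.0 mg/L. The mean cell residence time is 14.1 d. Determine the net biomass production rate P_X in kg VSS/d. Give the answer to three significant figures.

P_X ≈ 188 kg VSS/d

For a completely mixed reactor with recycle the Lawrence–McCarty relation gives S = K_s·(1 + k_d·θ_c) / [θ_c·(Y·k − k_d) − 1] = 52.0 × (1 + 0.0410 × 14.1) / [14.1 × (0.376 × 8.13 − 0.0410) − 1] = 82.06 / 41.52 = 1.976 mg/L.
Correct the yield for decay: Y_obs = Y/(1 + k_d θ_c) = 0.376 / (1 + 0.0410 × 14.1) = 0.376 / 1.578 = 0.2383.
Mass of bCOD removed per day: Q(S₀ − S) = 491 × 1608 g/m³ = 789.5 kg/d.
So the net sludge growth is P_X = 0.2383 × 789.5 = 188.1 kg VSS/d.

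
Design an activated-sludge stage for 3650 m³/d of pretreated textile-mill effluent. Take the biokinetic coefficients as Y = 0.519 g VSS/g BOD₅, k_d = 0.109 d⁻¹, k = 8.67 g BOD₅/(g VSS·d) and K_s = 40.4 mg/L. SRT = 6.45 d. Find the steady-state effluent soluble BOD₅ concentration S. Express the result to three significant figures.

S ≈ 2.52 mg/L

Effluent substrate depends only on kinetics and SRT: S = K_s(1 + k_d θ_c) / [θ_c(Yk − k_d) − 1] = 40.4 × (1 + 0.109 × 6.45) / [6.45 × (0.519 × 8.67 − 0.109) − 1] = 68.80 / 27.32 = 2.518 mg/L.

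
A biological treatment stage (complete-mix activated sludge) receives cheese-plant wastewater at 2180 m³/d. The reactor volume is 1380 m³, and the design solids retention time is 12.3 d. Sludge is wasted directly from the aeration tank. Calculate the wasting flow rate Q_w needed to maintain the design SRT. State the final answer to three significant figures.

For wasting at MLVSS concentration, Q_w = V/θ_c = 1380/12.3 = 112.2 m³/d.

Q_w ≈ 112 m³/d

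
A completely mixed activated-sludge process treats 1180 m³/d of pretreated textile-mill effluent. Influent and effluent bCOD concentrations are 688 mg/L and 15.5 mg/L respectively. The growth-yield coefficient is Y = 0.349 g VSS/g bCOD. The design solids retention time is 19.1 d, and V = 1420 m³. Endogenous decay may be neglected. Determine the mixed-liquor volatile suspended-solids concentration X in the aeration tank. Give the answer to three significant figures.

X ≈ 3730 mg/L

X = Y·Q·ΔS·θ_c / V = 0.349 × 1180 × (688 − 15.5) × 19.1 / 1420 = 3725 mg/L.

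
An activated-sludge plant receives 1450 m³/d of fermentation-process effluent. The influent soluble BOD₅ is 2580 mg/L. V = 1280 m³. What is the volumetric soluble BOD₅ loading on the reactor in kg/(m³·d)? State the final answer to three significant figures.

Volumetric loading L_v = Q·S₀ / V = 1450 × 2580 g/m³ / 1280 m³ = 2923 g/(m³·d) = 2.923 kg soluble BOD₅/(m³·d).

L_v ≈ 2.92 kg soluble BOD₅/(m³·d)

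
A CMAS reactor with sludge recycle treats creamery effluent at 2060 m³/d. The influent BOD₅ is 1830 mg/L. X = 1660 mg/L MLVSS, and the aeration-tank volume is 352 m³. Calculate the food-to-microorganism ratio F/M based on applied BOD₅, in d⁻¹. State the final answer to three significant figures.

F/M ≈ 6.45 d⁻¹

F/M = applied load / biomass = Q·S₀/(V·X) = 2060 × 1830 / (352.0 × 1660) = 6.452 d⁻¹.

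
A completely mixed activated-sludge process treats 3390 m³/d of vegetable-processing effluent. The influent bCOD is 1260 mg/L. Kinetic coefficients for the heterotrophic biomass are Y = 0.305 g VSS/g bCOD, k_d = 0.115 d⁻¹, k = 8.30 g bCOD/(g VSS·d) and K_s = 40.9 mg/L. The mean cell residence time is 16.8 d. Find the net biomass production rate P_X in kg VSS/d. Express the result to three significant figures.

Effluent substrate depends only on kinetics and SRT: S = K_s(1 + k_d θ_c) / [θ_c(Yk − k_d) − 1] = 40.9 × (1 + 0.115 × 16.8) / [16.8 × (0.305 × 8.30 − 0.115) − 1] = 119.9 / 39.60 = 3.028 mg/L.
Correct the yield for decay: Y_obs = Y/(1 + k_d θ_c) = 0.305 / (1 + 0.115 × 16.8) = 0.305 / 2.932 = 0.1040.
ΔS = 1260 − 3.03 = 1257 mg/L, so the substrate removal rate is 3390 × 1257/1000 = 4261 kg bCOD/d.
Net biomass production P_X = Y_obs × Q·(S₀ − S) = 0.1040 × 4261 = 443.3 kg VSS/d.

P_X ≈ 443 kg VSS/d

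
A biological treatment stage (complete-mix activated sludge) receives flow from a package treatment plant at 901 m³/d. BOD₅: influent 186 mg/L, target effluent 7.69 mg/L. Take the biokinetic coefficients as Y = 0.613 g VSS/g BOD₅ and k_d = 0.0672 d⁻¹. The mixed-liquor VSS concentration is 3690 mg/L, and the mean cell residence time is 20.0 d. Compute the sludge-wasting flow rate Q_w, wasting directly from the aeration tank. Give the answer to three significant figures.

From the SRT design equation V = Y Q (S₀−S) θ_c / [X (1 + k_d θ_c)] = 0.613 × 901 × (186 − 7.69) × 20.0 / [3690 × (1 + 0.0672 × 20.0)] = 1.97×10^6 / 8649 = 227.7 m³.
With mixed-liquor wasting, θ_c = V/Q_w, so Q_w = V/θ_c = 227.7/20.0 = 11.39 m³/d.

Q_w ≈ 11.4 m³/d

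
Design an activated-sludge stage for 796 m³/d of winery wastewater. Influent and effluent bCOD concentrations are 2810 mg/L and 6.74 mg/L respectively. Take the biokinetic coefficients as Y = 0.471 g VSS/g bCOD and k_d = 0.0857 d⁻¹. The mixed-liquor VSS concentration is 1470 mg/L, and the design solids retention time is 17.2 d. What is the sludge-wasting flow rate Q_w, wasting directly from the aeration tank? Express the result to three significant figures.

From the SRT design equation V = Y Q (S₀−S) θ_c / [X (1 + k_d θ_c)] = 0.471 × 796 × (2810 − 6.74) × 17.2 / [1470 × (1 + 0.0857 × 17.2)] = 1.81×10^7 / 3637 = 4971 m³.
Wasting from the aeration tank: Q_w = V / θ_c = 4971 / 17.2 = 289.0 m³/d.

Q_w ≈ 289 m³/d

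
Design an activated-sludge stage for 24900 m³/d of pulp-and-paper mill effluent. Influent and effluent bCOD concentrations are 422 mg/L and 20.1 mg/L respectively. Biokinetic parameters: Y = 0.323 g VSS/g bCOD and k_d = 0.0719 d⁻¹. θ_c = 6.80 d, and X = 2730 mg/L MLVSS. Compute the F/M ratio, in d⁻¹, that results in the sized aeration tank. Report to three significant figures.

F/M ≈ 0.712 d⁻¹

Steady-state biomass mass balance: V·X·(1 + k_d·θ_c) = Y·Q·(S₀ − S)·θ_c, so V = 0.323 × 24900 × (422 − 20.1) × 6.80 / [2730 × (1 + 0.0719 × 6.80)] = 2.2×10^7 / 4065 = 5407 m³.
F/M = applied load / biomass = Q·S₀/(V·X) = 24900 × 422 / (5407 × 2730) = 0.7118 d⁻¹.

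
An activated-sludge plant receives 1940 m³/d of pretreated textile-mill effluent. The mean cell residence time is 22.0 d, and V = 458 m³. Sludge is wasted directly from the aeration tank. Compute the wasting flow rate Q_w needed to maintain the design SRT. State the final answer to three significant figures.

Wasting from the aeration tank: Q_w = V / θ_c = 458.0 / 22.0 = 20.82 m³/d.

Q_w ≈ 20.8 m³/d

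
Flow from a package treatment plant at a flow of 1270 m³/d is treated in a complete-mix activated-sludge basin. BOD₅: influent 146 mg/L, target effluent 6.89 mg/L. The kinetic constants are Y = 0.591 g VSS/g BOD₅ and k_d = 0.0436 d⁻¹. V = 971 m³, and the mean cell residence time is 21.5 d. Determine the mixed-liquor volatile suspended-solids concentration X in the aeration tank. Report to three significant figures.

X = Y·Q·ΔS·θ_c / [V·(1 + k_d θ_c)] = 0.591 × 1270 × (146 − 6.89) × 21.5 / [971 × (1 + 0.0436 × 21.5)] = 1193 mg/L.

X ≈ 1190 mg/L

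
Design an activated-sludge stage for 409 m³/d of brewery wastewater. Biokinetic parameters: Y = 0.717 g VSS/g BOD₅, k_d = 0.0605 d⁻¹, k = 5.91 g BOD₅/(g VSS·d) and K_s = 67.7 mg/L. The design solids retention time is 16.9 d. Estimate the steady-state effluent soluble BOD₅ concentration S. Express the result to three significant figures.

S ≈ 1.97 mg/L

For a completely mixed reactor with recycle the Lawrence–McCarty relation gives S = K_s·(1 + k_d·θ_c) / [θ_c·(Y·k − k_d) − 1] = 67.7 × (1 + 0.0605 × 16.9) / [16.9 × (0.717 × 5.91 − 0.0605) − 1] = 136.9 / 69.59 = 1.967 mg/L.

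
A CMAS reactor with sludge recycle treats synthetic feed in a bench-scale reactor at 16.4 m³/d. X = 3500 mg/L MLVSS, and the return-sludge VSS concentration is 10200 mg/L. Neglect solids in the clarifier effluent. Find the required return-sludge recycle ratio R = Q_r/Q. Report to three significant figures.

Mass balance around the secondary clarifier (neglecting effluent solids): R = X / (X_r − X) = 3500 / (10200 − 3500) = 0.5224.

R ≈ 0.522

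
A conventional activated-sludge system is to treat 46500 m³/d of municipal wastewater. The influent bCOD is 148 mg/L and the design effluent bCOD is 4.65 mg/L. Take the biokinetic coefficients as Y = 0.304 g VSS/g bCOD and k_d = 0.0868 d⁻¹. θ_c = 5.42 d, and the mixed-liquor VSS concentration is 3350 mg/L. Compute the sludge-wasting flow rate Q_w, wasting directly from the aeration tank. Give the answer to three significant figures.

Rearranging the biomass balance for a CMAS with decay, V = Y·Q·ΔS·θ_c / [X·(1+k_d θ_c)] = 0.304 × 46500 × (148 − 4.65) × 5.42 / [3350 × (1 + 0.0868 × 5.42)] = 1.1×10^7 / 4926 = 2230 m³.
With mixed-liquor wasting, θ_c = V/Q_w, so Q_w = V/θ_c = 2230/5.42 = 411.4 m³/d.

Q_w ≈ 411 m³/d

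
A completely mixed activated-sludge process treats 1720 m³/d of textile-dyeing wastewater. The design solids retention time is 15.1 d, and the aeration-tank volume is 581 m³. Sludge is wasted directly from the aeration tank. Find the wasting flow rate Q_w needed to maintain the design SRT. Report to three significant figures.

With mixed-liquor wasting, θ_c = V/Q_w, so Q_w = V/θ_c = 581.0/15.1 = 38.48 m³/d.

Q_w ≈ 38.5 m³/d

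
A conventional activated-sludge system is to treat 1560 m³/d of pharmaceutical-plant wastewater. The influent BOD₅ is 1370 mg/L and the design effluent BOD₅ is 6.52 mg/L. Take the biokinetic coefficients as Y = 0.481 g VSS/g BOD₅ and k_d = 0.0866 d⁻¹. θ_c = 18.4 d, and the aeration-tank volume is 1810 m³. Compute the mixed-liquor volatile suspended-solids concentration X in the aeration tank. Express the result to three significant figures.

X ≈ 4010 mg/L

Solving the biomass balance for X: X = Y Q (S₀−S) θ_c / [V (1+k_d θ_c)] = 0.481 × 1560 × (1370 − 6.52) × 18.4 / [1810 × (1 + 0.0866 × 18.4)] = 4010 mg/L.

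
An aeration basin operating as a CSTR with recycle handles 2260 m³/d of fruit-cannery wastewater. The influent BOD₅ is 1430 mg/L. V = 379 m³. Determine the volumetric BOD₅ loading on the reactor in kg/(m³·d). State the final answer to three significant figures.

L_v ≈ 8.53 kg BOD₅/(m³·d)

L_v = Q S₀ / V = 2260 × 1430 × 10⁻³ / 379.0 = 8.527 kg/(m³·d).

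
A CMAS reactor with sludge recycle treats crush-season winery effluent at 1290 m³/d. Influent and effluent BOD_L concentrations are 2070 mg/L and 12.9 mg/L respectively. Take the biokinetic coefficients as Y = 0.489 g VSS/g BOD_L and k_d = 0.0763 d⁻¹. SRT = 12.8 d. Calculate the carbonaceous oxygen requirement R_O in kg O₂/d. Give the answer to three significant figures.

The observed yield is Y_obs = Y/(1 + k_d·θ_c) = 0.489 / (1 + 0.0763 × 12.8) = 0.489 / 1.977 = 0.2474 g VSS per g BOD_L removed.
Q·(S₀ − S) = 1290 × (2070 − 12.9) × 10⁻³ = 2654 kg/d removed.
P_X = Y_obs·Q·(S₀ − S) = 0.2474 × 2654 = 656.5 kg VSS/d.
R_O = Q·ΔS − 1.42 P_X = 2654 − 932.2 = 1721 kg O₂/d.

R_O ≈ 1720 kg O₂/d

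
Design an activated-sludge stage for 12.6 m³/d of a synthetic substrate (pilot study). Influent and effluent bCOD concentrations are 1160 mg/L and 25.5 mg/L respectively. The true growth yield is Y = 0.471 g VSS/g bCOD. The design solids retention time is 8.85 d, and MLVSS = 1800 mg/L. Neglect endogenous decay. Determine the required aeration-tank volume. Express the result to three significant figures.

V·X = Y·Q·ΔS·θ_c gives V = 0.471 × 12.6 × (1160 − 25.5) × 8.85 / 1800 = 33.10 m³.

V ≈ 33.1 m³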